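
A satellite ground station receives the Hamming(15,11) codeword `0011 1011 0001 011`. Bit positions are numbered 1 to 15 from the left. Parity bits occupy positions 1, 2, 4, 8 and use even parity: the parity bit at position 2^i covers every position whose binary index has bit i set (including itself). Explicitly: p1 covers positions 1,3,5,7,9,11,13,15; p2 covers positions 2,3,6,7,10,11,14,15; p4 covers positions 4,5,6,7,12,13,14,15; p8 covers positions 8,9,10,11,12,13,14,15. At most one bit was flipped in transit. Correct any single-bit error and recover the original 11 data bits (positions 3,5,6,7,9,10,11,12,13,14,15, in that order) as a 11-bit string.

s1: b1⊕b3⊕b5⊕b7⊕b9⊕b11⊕b13⊕b15 = 0⊕1⊕1⊕1⊕0⊕0⊕0⊕1 = 0
s2: b2⊕b3⊕b6⊕b7⊕b10⊕b11⊕b14⊕b15 = 0⊕1⊕0⊕1⊕0⊕0⊕1⊕1 = 0
s4: b4⊕b5⊕b6⊕b7⊕b12⊕b13⊕b14⊕b15 = 1⊕1⊕0⊕1⊕1⊕0⊕1⊕1 = 0
s8: b8⊕b9⊕b10⊕b11⊕b12⊕b13⊕b14⊕b15 = 1⊕0⊕0⊕0⊕1⊕0⊕1⊕1 = 0
Syndrome (s8...s1) = 0000 → position 0 (no error).
No correction needed.
Data bits at positions 3,5,6,7,9,10,11,12,13,14,15: 11010001011

11010001011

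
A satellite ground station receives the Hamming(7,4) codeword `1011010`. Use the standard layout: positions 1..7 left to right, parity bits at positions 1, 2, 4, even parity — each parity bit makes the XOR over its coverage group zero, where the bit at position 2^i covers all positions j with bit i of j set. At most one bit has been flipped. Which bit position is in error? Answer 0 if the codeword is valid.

s1: b1⊕b3⊕b5⊕b7 = 1⊕1⊕0⊕0 = 0
s2: b2⊕b3⊕b6⊕b7 = 0⊕1⊕1⊕0 = 0
s4: b4⊕b5⊕b6⊕b7 = 1⊕0⊕1⊕0 = 0
Syndrome (s4...s1) = 000 → position 0 (no error).

0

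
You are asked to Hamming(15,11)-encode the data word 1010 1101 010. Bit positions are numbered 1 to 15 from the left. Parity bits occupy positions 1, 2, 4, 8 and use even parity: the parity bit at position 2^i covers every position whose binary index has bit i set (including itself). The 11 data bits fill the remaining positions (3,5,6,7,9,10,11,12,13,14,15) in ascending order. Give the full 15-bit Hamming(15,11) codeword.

Place data bits at non-power-of-two positions: b3=1, b5=0, b6=1, b7=0, b9=1, b10=1, b11=0, b12=1, b13=0, b14=1, b15=0.
p1 = XOR of data positions {3,5,7,9,11,13,15} = 1⊕0⊕0⊕1⊕0⊕0⊕0 = 0
p2 = XOR of data positions {3,6,7,10,11,14,15} = 1⊕1⊕0⊕1⊕0⊕1⊕0 = 0
p4 = XOR of data positions {5,6,7,12,13,14,15} = 0⊕1⊕0⊕1⊕0⊕1⊕0 = 1
p8 = XOR of data positions {9,10,11,12,13,14,15} = 1⊕1⊕0⊕1⊕0⊕1⊕0 = 0
Codeword b1..b15 = 001101001101010

001101001101010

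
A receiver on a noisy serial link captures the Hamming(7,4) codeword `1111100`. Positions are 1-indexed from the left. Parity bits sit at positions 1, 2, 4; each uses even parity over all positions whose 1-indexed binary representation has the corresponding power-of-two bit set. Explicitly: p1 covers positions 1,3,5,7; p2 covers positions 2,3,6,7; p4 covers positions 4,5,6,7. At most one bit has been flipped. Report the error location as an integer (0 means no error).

s1: b1⊕b3⊕b5⊕b7 = 1⊕1⊕1⊕0 = 1
s2: b2⊕b3⊕b6⊕b7 = 1⊕1⊕0⊕0 = 0
s4: b4⊕b5⊕b6⊕b7 = 1⊕1⊕0⊕0 = 0
Syndrome (s4...s1) = 001 → position 1.

1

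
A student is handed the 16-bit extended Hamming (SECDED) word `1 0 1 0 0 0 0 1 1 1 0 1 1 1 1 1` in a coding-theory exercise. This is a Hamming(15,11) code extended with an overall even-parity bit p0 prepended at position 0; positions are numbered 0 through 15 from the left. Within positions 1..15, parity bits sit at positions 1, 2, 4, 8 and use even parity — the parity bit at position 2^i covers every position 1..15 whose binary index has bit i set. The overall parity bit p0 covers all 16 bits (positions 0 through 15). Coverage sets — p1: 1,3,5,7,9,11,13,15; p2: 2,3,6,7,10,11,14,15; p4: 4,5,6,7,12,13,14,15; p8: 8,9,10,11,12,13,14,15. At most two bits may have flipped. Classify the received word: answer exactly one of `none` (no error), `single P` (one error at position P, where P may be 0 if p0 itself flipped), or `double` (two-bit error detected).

double

s1: b1⊕b3⊕b5⊕b7⊕b9⊕b11⊕b13⊕b15 = 0⊕0⊕0⊕1⊕1⊕1⊕1⊕1 = 1
s2: b2⊕b3⊕b6⊕b7⊕b10⊕b11⊕b14⊕b15 = 1⊕0⊕0⊕1⊕0⊕1⊕1⊕1 = 1
s4: b4⊕b5⊕b6⊕b7⊕b12⊕b13⊕b14⊕b15 = 0⊕0⊕0⊕1⊕1⊕1⊕1⊕1 = 1
s8: b8⊕b9⊕b10⊕b11⊕b12⊕b13⊕b14⊕b15 = 1⊕1⊕0⊕1⊕1⊕1⊕1⊕1 = 1
Syndrome (s8...s1) = 1111 → position 15.
Overall parity (XOR of all 16 bits, including p0): 1⊕0⊕1⊕0⊕0⊕0⊕0⊕1⊕1⊕1⊕0⊕1⊕1⊕1⊕1⊕1 = 0
Overall=0, syndrome position=15 → double-bit error detected (uncorrectable).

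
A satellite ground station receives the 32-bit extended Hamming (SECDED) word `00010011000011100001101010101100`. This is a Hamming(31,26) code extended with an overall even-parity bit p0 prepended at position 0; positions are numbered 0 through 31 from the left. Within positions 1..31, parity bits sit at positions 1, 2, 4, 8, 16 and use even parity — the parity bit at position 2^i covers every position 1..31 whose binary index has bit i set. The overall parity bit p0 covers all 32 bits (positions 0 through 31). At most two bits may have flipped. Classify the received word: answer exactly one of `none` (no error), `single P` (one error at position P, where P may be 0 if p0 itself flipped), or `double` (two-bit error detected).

s1: b1⊕b3⊕b5⊕b7⊕b9⊕b11⊕b13⊕b15⊕b17⊕b19⊕b21⊕b23⊕b25⊕b27⊕b29⊕b31 = 0⊕1⊕0⊕1⊕0⊕0⊕1⊕0⊕0⊕1⊕0⊕0⊕0⊕0⊕1⊕0 = 1
s2: b2⊕b3⊕b6⊕b7⊕b10⊕b11⊕b14⊕b15⊕b18⊕b19⊕b22⊕b23⊕b26⊕b27⊕b30⊕b31 = 0⊕1⊕1⊕1⊕0⊕0⊕1⊕0⊕0⊕1⊕1⊕0⊕1⊕0⊕0⊕0 = 1
s4: b4⊕b5⊕b6⊕b7⊕b12⊕b13⊕b14⊕b15⊕b20⊕b21⊕b22⊕b23⊕b28⊕b29⊕b30⊕b31 = 0⊕0⊕1⊕1⊕1⊕1⊕1⊕0⊕1⊕0⊕1⊕0⊕1⊕1⊕0⊕0 = 1
s8: b8⊕b9⊕b10⊕b11⊕b12⊕b13⊕b14⊕b15⊕b24⊕b25⊕b26⊕b27⊕b28⊕b29⊕b30⊕b31 = 0⊕0⊕0⊕0⊕1⊕1⊕1⊕0⊕1⊕0⊕1⊕0⊕1⊕1⊕0⊕0 = 1
s16: b16⊕b17⊕b18⊕b19⊕b20⊕b21⊕b22⊕b23⊕b24⊕b25⊕b26⊕b27⊕b28⊕b29⊕b30⊕b31 = 0⊕0⊕0⊕1⊕1⊕0⊕1⊕0⊕1⊕0⊕1⊕0⊕1⊕1⊕0⊕0 = 1
Syndrome (s16...s1) = 11111 → position 31.
Overall parity (XOR of all 32 bits, including p0): 0⊕0⊕0⊕1⊕0⊕0⊕1⊕1⊕0⊕0⊕0⊕0⊕1⊕1⊕1⊕0⊕0⊕0⊕0⊕1⊕1⊕0⊕1⊕0⊕1⊕0⊕1⊕0⊕1⊕1⊕0⊕0 = 1
Overall=1, syndrome position=31 → single-bit error at position 31.

single 31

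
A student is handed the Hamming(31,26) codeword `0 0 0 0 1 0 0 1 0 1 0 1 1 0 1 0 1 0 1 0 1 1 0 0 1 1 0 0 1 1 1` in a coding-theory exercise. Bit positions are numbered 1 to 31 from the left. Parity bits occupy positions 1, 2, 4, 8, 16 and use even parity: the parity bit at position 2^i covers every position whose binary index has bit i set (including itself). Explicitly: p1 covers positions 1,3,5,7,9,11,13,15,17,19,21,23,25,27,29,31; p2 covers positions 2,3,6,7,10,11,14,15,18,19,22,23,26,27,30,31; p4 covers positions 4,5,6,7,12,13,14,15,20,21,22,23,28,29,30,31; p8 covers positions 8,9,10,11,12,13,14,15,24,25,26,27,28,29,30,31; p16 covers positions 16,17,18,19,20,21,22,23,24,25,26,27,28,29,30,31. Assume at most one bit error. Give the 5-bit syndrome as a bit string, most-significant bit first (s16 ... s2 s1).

10111

s1: b1⊕b3⊕b5⊕b7⊕b9⊕b11⊕b13⊕b15⊕b17⊕b19⊕b21⊕b23⊕b25⊕b27⊕b29⊕b31 = 0⊕0⊕1⊕0⊕0⊕0⊕1⊕1⊕1⊕1⊕1⊕0⊕1⊕0⊕1⊕1 = 1
s2: b2⊕b3⊕b6⊕b7⊕b10⊕b11⊕b14⊕b15⊕b18⊕b19⊕b22⊕b23⊕b26⊕b27⊕b30⊕b31 = 0⊕0⊕0⊕0⊕1⊕0⊕0⊕1⊕0⊕1⊕1⊕0⊕1⊕0⊕1⊕1 = 1
s4: b4⊕b5⊕b6⊕b7⊕b12⊕b13⊕b14⊕b15⊕b20⊕b21⊕b22⊕b23⊕b28⊕b29⊕b30⊕b31 = 0⊕1⊕0⊕0⊕1⊕1⊕0⊕1⊕0⊕1⊕1⊕0⊕0⊕1⊕1⊕1 = 1
s8: b8⊕b9⊕b10⊕b11⊕b12⊕b13⊕b14⊕b15⊕b24⊕b25⊕b26⊕b27⊕b28⊕b29⊕b30⊕b31 = 1⊕0⊕1⊕0⊕1⊕1⊕0⊕1⊕0⊕1⊕1⊕0⊕0⊕1⊕1⊕1 = 0
s16: b16⊕b17⊕b18⊕b19⊕b20⊕b21⊕b22⊕b23⊕b24⊕b25⊕b26⊕b27⊕b28⊕b29⊕b30⊕b31 = 0⊕1⊕0⊕1⊕0⊕1⊕1⊕0⊕0⊕1⊕1⊕0⊕0⊕1⊕1⊕1 = 1
Syndrome (s16...s1) = 10111 → position 23.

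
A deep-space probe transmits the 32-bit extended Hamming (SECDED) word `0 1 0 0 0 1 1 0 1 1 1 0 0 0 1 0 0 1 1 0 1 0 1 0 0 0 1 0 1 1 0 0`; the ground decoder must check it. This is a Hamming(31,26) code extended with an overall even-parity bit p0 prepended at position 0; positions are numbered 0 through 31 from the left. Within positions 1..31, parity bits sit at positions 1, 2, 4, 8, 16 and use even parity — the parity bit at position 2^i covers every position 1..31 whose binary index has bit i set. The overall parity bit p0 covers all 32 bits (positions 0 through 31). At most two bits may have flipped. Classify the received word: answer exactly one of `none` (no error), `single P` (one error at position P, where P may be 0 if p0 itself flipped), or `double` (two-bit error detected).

s1: b1⊕b3⊕b5⊕b7⊕b9⊕b11⊕b13⊕b15⊕b17⊕b19⊕b21⊕b23⊕b25⊕b27⊕b29⊕b31 = 1⊕0⊕1⊕0⊕1⊕0⊕0⊕0⊕1⊕0⊕0⊕0⊕0⊕0⊕1⊕0 = 1
s2: b2⊕b3⊕b6⊕b7⊕b10⊕b11⊕b14⊕b15⊕b18⊕b19⊕b22⊕b23⊕b26⊕b27⊕b30⊕b31 = 0⊕0⊕1⊕0⊕1⊕0⊕1⊕0⊕1⊕0⊕1⊕0⊕1⊕0⊕0⊕0 = 0
s4: b4⊕b5⊕b6⊕b7⊕b12⊕b13⊕b14⊕b15⊕b20⊕b21⊕b22⊕b23⊕b28⊕b29⊕b30⊕b31 = 0⊕1⊕1⊕0⊕0⊕0⊕1⊕0⊕1⊕0⊕1⊕0⊕1⊕1⊕0⊕0 = 1
s8: b8⊕b9⊕b10⊕b11⊕b12⊕b13⊕b14⊕b15⊕b24⊕b25⊕b26⊕b27⊕b28⊕b29⊕b30⊕b31 = 1⊕1⊕1⊕0⊕0⊕0⊕1⊕0⊕0⊕0⊕1⊕0⊕1⊕1⊕0⊕0 = 1
s16: b16⊕b17⊕b18⊕b19⊕b20⊕b21⊕b22⊕b23⊕b24⊕b25⊕b26⊕b27⊕b28⊕b29⊕b30⊕b31 = 0⊕1⊕1⊕0⊕1⊕0⊕1⊕0⊕0⊕0⊕1⊕0⊕1⊕1⊕0⊕0 = 1
Syndrome (s16...s1) = 11101 → position 29.
Overall parity (XOR of all 32 bits, including p0): 0⊕1⊕0⊕0⊕0⊕1⊕1⊕0⊕1⊕1⊕1⊕0⊕0⊕0⊕1⊕0⊕0⊕1⊕1⊕0⊕1⊕0⊕1⊕0⊕0⊕0⊕1⊕0⊕1⊕1⊕0⊕0 = 0
Overall=0, syndrome position=29 → double-bit error detected (uncorrectable).

double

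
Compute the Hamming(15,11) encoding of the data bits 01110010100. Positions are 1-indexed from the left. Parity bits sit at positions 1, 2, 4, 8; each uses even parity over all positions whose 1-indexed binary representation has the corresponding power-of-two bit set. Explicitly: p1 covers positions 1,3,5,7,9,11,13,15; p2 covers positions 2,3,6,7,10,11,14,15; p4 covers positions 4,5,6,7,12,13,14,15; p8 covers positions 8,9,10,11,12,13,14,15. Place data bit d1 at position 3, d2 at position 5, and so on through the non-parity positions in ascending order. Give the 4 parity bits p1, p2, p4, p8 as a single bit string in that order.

0100

Place data bits at non-power-of-two positions: b3=0, b5=1, b6=1, b7=1, b9=0, b10=0, b11=1, b12=0, b13=1, b14=0, b15=0.
p1 = XOR of data positions {3,5,7,9,11,13,15} = 0⊕1⊕1⊕0⊕1⊕1⊕0 = 0
p2 = XOR of data positions {3,6,7,10,11,14,15} = 0⊕1⊕1⊕0⊕1⊕0⊕0 = 1
p4 = XOR of data positions {5,6,7,12,13,14,15} = 1⊕1⊕1⊕0⊕1⊕0⊕0 = 0
p8 = XOR of data positions {9,10,11,12,13,14,15} = 0⊕0⊕1⊕0⊕1⊕0⊕0 = 0
Parity bits p1,p2,p4,p8 = 0100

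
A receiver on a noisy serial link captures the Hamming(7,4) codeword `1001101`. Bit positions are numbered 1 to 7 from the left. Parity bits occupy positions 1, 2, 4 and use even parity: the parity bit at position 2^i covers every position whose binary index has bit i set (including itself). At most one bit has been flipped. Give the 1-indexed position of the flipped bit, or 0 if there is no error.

s1: b1⊕b3⊕b5⊕b7 = 1⊕0⊕1⊕1 = 1
s2: b2⊕b3⊕b6⊕b7 = 0⊕0⊕0⊕1 = 1
s4: b4⊕b5⊕b6⊕b7 = 1⊕1⊕0⊕1 = 1
Syndrome (s4...s1) = 111 → position 7.

7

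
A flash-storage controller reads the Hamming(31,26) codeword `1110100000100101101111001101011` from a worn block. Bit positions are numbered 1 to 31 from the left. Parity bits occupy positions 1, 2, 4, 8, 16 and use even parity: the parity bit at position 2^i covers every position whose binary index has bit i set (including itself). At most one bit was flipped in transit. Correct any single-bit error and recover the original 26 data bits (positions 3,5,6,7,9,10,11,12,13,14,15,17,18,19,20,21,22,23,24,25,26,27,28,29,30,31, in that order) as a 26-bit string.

11000010010101111001111011

s1: b1⊕b3⊕b5⊕b7⊕b9⊕b11⊕b13⊕b15⊕b17⊕b19⊕b21⊕b23⊕b25⊕b27⊕b29⊕b31 = 1⊕1⊕1⊕0⊕0⊕1⊕0⊕0⊕1⊕1⊕1⊕0⊕1⊕0⊕0⊕1 = 1
s2: b2⊕b3⊕b6⊕b7⊕b10⊕b11⊕b14⊕b15⊕b18⊕b19⊕b22⊕b23⊕b26⊕b27⊕b30⊕b31 = 1⊕1⊕0⊕0⊕0⊕1⊕1⊕0⊕0⊕1⊕1⊕0⊕1⊕0⊕1⊕1 = 1
s4: b4⊕b5⊕b6⊕b7⊕b12⊕b13⊕b14⊕b15⊕b20⊕b21⊕b22⊕b23⊕b28⊕b29⊕b30⊕b31 = 0⊕1⊕0⊕0⊕0⊕0⊕1⊕0⊕1⊕1⊕1⊕0⊕1⊕0⊕1⊕1 = 0
s8: b8⊕b9⊕b10⊕b11⊕b12⊕b13⊕b14⊕b15⊕b24⊕b25⊕b26⊕b27⊕b28⊕b29⊕b30⊕b31 = 0⊕0⊕0⊕1⊕0⊕0⊕1⊕0⊕0⊕1⊕1⊕0⊕1⊕0⊕1⊕1 = 1
s16: b16⊕b17⊕b18⊕b19⊕b20⊕b21⊕b22⊕b23⊕b24⊕b25⊕b26⊕b27⊕b28⊕b29⊕b30⊕b31 = 1⊕1⊕0⊕1⊕1⊕1⊕1⊕0⊕0⊕1⊕1⊕0⊕1⊕0⊕1⊕1 = 1
Syndrome (s16...s1) = 11011 → position 27.
Flip bit 27: corrected codeword = 1110100000100101101111001111011
Data bits at positions 3,5,6,7,9,10,11,12,13,14,15,17,18,19,20,21,22,23,24,25,26,27,28,29,30,31: 11000010010101111001111011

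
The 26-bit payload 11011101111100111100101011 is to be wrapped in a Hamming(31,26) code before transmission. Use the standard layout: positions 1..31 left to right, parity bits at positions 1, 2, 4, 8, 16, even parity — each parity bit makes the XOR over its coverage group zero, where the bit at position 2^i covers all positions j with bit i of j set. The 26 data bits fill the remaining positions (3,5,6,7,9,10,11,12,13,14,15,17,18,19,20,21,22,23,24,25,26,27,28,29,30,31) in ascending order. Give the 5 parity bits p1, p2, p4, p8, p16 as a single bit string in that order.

Place data bits at non-power-of-two positions: b3=1, b5=1, b6=0, b7=1, b9=1, b10=1, b11=0, b12=1, b13=1, b14=1, b15=1, b17=1, b18=0, b19=0, b20=1, b21=1, b22=1, b23=1, b24=0, b25=0, b26=1, b27=0, b28=1, b29=0, b30=1, b31=1.
p1 = XOR of data positions {3,5,7,9,11,13,15,17,19,21,23,25,27,29,31} = 1⊕1⊕1⊕1⊕0⊕1⊕1⊕1⊕0⊕1⊕1⊕0⊕0⊕0⊕1 = 0
p2 = XOR of data positions {3,6,7,10,11,14,15,18,19,22,23,26,27,30,31} = 1⊕0⊕1⊕1⊕0⊕1⊕1⊕0⊕0⊕1⊕1⊕1⊕0⊕1⊕1 = 0
p4 = XOR of data positions {5,6,7,12,13,14,15,20,21,22,23,28,29,30,31} = 1⊕0⊕1⊕1⊕1⊕1⊕1⊕1⊕1⊕1⊕1⊕1⊕0⊕1⊕1 = 1
p8 = XOR of data positions {9,10,11,12,13,14,15,24,25,26,27,28,29,30,31} = 1⊕1⊕0⊕1⊕1⊕1⊕1⊕0⊕0⊕1⊕0⊕1⊕0⊕1⊕1 = 0
p16 = XOR of data positions {17,18,19,20,21,22,23,24,25,26,27,28,29,30,31} = 1⊕0⊕0⊕1⊕1⊕1⊕1⊕0⊕0⊕1⊕0⊕1⊕0⊕1⊕1 = 1
Parity bits p1,p2,p4,p8,p16 = 00101

00101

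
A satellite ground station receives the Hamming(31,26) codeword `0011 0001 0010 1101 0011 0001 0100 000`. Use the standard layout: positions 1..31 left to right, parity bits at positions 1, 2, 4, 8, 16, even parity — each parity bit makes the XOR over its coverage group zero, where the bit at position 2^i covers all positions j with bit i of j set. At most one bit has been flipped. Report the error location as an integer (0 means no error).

s1: b1⊕b3⊕b5⊕b7⊕b9⊕b11⊕b13⊕b15⊕b17⊕b19⊕b21⊕b23⊕b25⊕b27⊕b29⊕b31 = 0⊕1⊕0⊕0⊕0⊕1⊕1⊕0⊕0⊕1⊕0⊕0⊕0⊕0⊕0⊕0 = 0
s2: b2⊕b3⊕b6⊕b7⊕b10⊕b11⊕b14⊕b15⊕b18⊕b19⊕b22⊕b23⊕b26⊕b27⊕b30⊕b31 = 0⊕1⊕0⊕0⊕0⊕1⊕1⊕0⊕0⊕1⊕0⊕0⊕1⊕0⊕0⊕0 = 1
s4: b4⊕b5⊕b6⊕b7⊕b12⊕b13⊕b14⊕b15⊕b20⊕b21⊕b22⊕b23⊕b28⊕b29⊕b30⊕b31 = 1⊕0⊕0⊕0⊕0⊕1⊕1⊕0⊕1⊕0⊕0⊕0⊕0⊕0⊕0⊕0 = 0
s8: b8⊕b9⊕b10⊕b11⊕b12⊕b13⊕b14⊕b15⊕b24⊕b25⊕b26⊕b27⊕b28⊕b29⊕b30⊕b31 = 1⊕0⊕0⊕1⊕0⊕1⊕1⊕0⊕1⊕0⊕1⊕0⊕0⊕0⊕0⊕0 = 0
s16: b16⊕b17⊕b18⊕b19⊕b20⊕b21⊕b22⊕b23⊕b24⊕b25⊕b26⊕b27⊕b28⊕b29⊕b30⊕b31 = 1⊕0⊕0⊕1⊕1⊕0⊕0⊕0⊕1⊕0⊕1⊕0⊕0⊕0⊕0⊕0 = 1
Syndrome (s16...s1) = 10010 → position 18.

18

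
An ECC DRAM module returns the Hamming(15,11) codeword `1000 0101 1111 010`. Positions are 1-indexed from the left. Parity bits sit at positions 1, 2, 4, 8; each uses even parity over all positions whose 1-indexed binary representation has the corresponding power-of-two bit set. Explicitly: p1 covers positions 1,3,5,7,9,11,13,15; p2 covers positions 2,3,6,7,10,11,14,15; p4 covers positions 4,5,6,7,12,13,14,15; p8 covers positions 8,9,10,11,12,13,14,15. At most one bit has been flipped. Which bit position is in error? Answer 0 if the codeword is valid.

5

s1: b1⊕b3⊕b5⊕b7⊕b9⊕b11⊕b13⊕b15 = 1⊕0⊕0⊕0⊕1⊕1⊕0⊕0 = 1
s2: b2⊕b3⊕b6⊕b7⊕b10⊕b11⊕b14⊕b15 = 0⊕0⊕1⊕0⊕1⊕1⊕1⊕0 = 0
s4: b4⊕b5⊕b6⊕b7⊕b12⊕b13⊕b14⊕b15 = 0⊕0⊕1⊕0⊕1⊕0⊕1⊕0 = 1
s8: b8⊕b9⊕b10⊕b11⊕b12⊕b13⊕b14⊕b15 = 1⊕1⊕1⊕1⊕1⊕0⊕1⊕0 = 0
Syndrome (s8...s1) = 0101 → position 5.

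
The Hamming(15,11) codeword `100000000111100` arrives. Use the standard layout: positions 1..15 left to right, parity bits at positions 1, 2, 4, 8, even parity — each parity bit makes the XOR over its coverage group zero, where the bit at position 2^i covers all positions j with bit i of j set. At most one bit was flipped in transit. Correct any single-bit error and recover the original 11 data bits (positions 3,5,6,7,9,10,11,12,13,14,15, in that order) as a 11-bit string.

s1: b1⊕b3⊕b5⊕b7⊕b9⊕b11⊕b13⊕b15 = 1⊕0⊕0⊕0⊕0⊕1⊕1⊕0 = 1
s2: b2⊕b3⊕b6⊕b7⊕b10⊕b11⊕b14⊕b15 = 0⊕0⊕0⊕0⊕1⊕1⊕0⊕0 = 0
s4: b4⊕b5⊕b6⊕b7⊕b12⊕b13⊕b14⊕b15 = 0⊕0⊕0⊕0⊕1⊕1⊕0⊕0 = 0
s8: b8⊕b9⊕b10⊕b11⊕b12⊕b13⊕b14⊕b15 = 0⊕0⊕1⊕1⊕1⊕1⊕0⊕0 = 0
Syndrome (s8...s1) = 0001 → position 1.
Flip bit 1: corrected codeword = 000000000111100
Data bits at positions 3,5,6,7,9,10,11,12,13,14,15: 00000111100

00000111100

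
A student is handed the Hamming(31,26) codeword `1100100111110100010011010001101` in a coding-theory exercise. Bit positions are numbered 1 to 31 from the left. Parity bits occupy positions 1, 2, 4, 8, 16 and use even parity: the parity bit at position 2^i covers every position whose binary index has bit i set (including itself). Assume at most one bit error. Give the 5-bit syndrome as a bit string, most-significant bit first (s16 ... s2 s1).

s1: b1⊕b3⊕b5⊕b7⊕b9⊕b11⊕b13⊕b15⊕b17⊕b19⊕b21⊕b23⊕b25⊕b27⊕b29⊕b31 = 1⊕0⊕1⊕0⊕1⊕1⊕0⊕0⊕0⊕0⊕1⊕0⊕0⊕0⊕1⊕1 = 1
s2: b2⊕b3⊕b6⊕b7⊕b10⊕b11⊕b14⊕b15⊕b18⊕b19⊕b22⊕b23⊕b26⊕b27⊕b30⊕b31 = 1⊕0⊕0⊕0⊕1⊕1⊕1⊕0⊕1⊕0⊕1⊕0⊕0⊕0⊕0⊕1 = 1
s4: b4⊕b5⊕b6⊕b7⊕b12⊕b13⊕b14⊕b15⊕b20⊕b21⊕b22⊕b23⊕b28⊕b29⊕b30⊕b31 = 0⊕1⊕0⊕0⊕1⊕0⊕1⊕0⊕0⊕1⊕1⊕0⊕1⊕1⊕0⊕1 = 0
s8: b8⊕b9⊕b10⊕b11⊕b12⊕b13⊕b14⊕b15⊕b24⊕b25⊕b26⊕b27⊕b28⊕b29⊕b30⊕b31 = 1⊕1⊕1⊕1⊕1⊕0⊕1⊕0⊕1⊕0⊕0⊕0⊕1⊕1⊕0⊕1 = 0
s16: b16⊕b17⊕b18⊕b19⊕b20⊕b21⊕b22⊕b23⊕b24⊕b25⊕b26⊕b27⊕b28⊕b29⊕b30⊕b31 = 0⊕0⊕1⊕0⊕0⊕1⊕1⊕0⊕1⊕0⊕0⊕0⊕1⊕1⊕0⊕1 = 1
Syndrome (s16...s1) = 10011 → position 19.

10011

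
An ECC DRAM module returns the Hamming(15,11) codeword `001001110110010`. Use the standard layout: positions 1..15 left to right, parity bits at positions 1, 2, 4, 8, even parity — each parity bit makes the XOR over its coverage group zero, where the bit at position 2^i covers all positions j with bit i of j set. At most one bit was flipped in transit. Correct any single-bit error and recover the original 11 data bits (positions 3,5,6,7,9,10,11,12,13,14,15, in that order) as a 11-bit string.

s1: b1⊕b3⊕b5⊕b7⊕b9⊕b11⊕b13⊕b15 = 0⊕1⊕0⊕1⊕0⊕1⊕0⊕0 = 1
s2: b2⊕b3⊕b6⊕b7⊕b10⊕b11⊕b14⊕b15 = 0⊕1⊕1⊕1⊕1⊕1⊕1⊕0 = 0
s4: b4⊕b5⊕b6⊕b7⊕b12⊕b13⊕b14⊕b15 = 0⊕0⊕1⊕1⊕0⊕0⊕1⊕0 = 1
s8: b8⊕b9⊕b10⊕b11⊕b12⊕b13⊕b14⊕b15 = 1⊕0⊕1⊕1⊕0⊕0⊕1⊕0 = 0
Syndrome (s8...s1) = 0101 → position 5.
Flip bit 5: corrected codeword = 001011110110010
Data bits at positions 3,5,6,7,9,10,11,12,13,14,15: 11110110010

11110110010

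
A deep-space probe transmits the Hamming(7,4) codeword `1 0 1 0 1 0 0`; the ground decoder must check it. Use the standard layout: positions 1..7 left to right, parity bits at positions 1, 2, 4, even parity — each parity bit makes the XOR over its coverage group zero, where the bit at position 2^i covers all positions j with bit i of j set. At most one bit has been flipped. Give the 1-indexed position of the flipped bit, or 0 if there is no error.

s1: b1⊕b3⊕b5⊕b7 = 1⊕1⊕1⊕0 = 1
s2: b2⊕b3⊕b6⊕b7 = 0⊕1⊕0⊕0 = 1
s4: b4⊕b5⊕b6⊕b7 = 0⊕1⊕0⊕0 = 1
Syndrome (s4...s1) = 111 → position 7.

7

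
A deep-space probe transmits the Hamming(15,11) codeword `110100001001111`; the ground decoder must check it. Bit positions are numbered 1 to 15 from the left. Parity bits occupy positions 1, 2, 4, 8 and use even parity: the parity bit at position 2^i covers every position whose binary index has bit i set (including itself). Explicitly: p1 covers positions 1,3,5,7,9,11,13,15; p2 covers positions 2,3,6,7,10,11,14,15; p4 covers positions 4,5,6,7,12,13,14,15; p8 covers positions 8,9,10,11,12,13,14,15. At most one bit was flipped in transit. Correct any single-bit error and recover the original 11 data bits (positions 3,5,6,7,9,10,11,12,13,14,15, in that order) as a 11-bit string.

00001001101

s1: b1⊕b3⊕b5⊕b7⊕b9⊕b11⊕b13⊕b15 = 1⊕0⊕0⊕0⊕1⊕0⊕1⊕1 = 0
s2: b2⊕b3⊕b6⊕b7⊕b10⊕b11⊕b14⊕b15 = 1⊕0⊕0⊕0⊕0⊕0⊕1⊕1 = 1
s4: b4⊕b5⊕b6⊕b7⊕b12⊕b13⊕b14⊕b15 = 1⊕0⊕0⊕0⊕1⊕1⊕1⊕1 = 1
s8: b8⊕b9⊕b10⊕b11⊕b12⊕b13⊕b14⊕b15 = 0⊕1⊕0⊕0⊕1⊕1⊕1⊕1 = 1
Syndrome (s8...s1) = 1110 → position 14.
Flip bit 14: corrected codeword = 110100001001101
Data bits at positions 3,5,6,7,9,10,11,12,13,14,15: 00001001101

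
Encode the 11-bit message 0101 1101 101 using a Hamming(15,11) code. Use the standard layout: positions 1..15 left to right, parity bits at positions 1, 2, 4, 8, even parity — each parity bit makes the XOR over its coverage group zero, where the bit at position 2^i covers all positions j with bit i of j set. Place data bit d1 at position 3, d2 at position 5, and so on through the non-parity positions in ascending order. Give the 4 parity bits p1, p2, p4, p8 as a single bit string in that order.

Place data bits at non-power-of-two positions: b3=0, b5=1, b6=0, b7=1, b9=1, b10=1, b11=0, b12=1, b13=1, b14=0, b15=1.
p1 = XOR of data positions {3,5,7,9,11,13,15} = 0⊕1⊕1⊕1⊕0⊕1⊕1 = 1
p2 = XOR of data positions {3,6,7,10,11,14,15} = 0⊕0⊕1⊕1⊕0⊕0⊕1 = 1
p4 = XOR of data positions {5,6,7,12,13,14,15} = 1⊕0⊕1⊕1⊕1⊕0⊕1 = 1
p8 = XOR of data positions {9,10,11,12,13,14,15} = 1⊕1⊕0⊕1⊕1⊕0⊕1 = 1
Parity bits p1,p2,p4,p8 = 1111

1111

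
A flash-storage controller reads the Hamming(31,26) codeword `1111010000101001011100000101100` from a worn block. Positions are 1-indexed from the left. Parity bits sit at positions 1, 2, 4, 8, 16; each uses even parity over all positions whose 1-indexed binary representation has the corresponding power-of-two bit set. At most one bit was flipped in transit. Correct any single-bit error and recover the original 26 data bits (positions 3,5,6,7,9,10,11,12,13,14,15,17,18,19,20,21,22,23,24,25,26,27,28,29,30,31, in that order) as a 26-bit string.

10100010100011100000001100

s1: b1⊕b3⊕b5⊕b7⊕b9⊕b11⊕b13⊕b15⊕b17⊕b19⊕b21⊕b23⊕b25⊕b27⊕b29⊕b31 = 1⊕1⊕0⊕0⊕0⊕1⊕1⊕0⊕0⊕1⊕0⊕0⊕0⊕0⊕1⊕0 = 0
s2: b2⊕b3⊕b6⊕b7⊕b10⊕b11⊕b14⊕b15⊕b18⊕b19⊕b22⊕b23⊕b26⊕b27⊕b30⊕b31 = 1⊕1⊕1⊕0⊕0⊕1⊕0⊕0⊕1⊕1⊕0⊕0⊕1⊕0⊕0⊕0 = 1
s4: b4⊕b5⊕b6⊕b7⊕b12⊕b13⊕b14⊕b15⊕b20⊕b21⊕b22⊕b23⊕b28⊕b29⊕b30⊕b31 = 1⊕0⊕1⊕0⊕0⊕1⊕0⊕0⊕1⊕0⊕0⊕0⊕1⊕1⊕0⊕0 = 0
s8: b8⊕b9⊕b10⊕b11⊕b12⊕b13⊕b14⊕b15⊕b24⊕b25⊕b26⊕b27⊕b28⊕b29⊕b30⊕b31 = 0⊕0⊕0⊕1⊕0⊕1⊕0⊕0⊕0⊕0⊕1⊕0⊕1⊕1⊕0⊕0 = 1
s16: b16⊕b17⊕b18⊕b19⊕b20⊕b21⊕b22⊕b23⊕b24⊕b25⊕b26⊕b27⊕b28⊕b29⊕b30⊕b31 = 1⊕0⊕1⊕1⊕1⊕0⊕0⊕0⊕0⊕0⊕1⊕0⊕1⊕1⊕0⊕0 = 1
Syndrome (s16...s1) = 11010 → position 26.
Flip bit 26: corrected codeword = 1111010000101001011100000001100
Data bits at positions 3,5,6,7,9,10,11,12,13,14,15,17,18,19,20,21,22,23,24,25,26,27,28,29,30,31: 10100010100011100000001100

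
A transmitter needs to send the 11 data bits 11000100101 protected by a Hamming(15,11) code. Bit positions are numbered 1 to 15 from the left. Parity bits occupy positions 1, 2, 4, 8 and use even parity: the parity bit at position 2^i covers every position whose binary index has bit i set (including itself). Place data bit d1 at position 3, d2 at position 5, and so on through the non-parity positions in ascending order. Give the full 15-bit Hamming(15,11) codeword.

Place data bits at non-power-of-two positions: b3=1, b5=1, b6=0, b7=0, b9=0, b10=1, b11=0, b12=0, b13=1, b14=0, b15=1.
p1 = XOR of data positions {3,5,7,9,11,13,15} = 1⊕1⊕0⊕0⊕0⊕1⊕1 = 0
p2 = XOR of data positions {3,6,7,10,11,14,15} = 1⊕0⊕0⊕1⊕0⊕0⊕1 = 1
p4 = XOR of data positions {5,6,7,12,13,14,15} = 1⊕0⊕0⊕0⊕1⊕0⊕1 = 1
p8 = XOR of data positions {9,10,11,12,13,14,15} = 0⊕1⊕0⊕0⊕1⊕0⊕1 = 1
Codeword b1..b15 = 011110010100101

011110010100101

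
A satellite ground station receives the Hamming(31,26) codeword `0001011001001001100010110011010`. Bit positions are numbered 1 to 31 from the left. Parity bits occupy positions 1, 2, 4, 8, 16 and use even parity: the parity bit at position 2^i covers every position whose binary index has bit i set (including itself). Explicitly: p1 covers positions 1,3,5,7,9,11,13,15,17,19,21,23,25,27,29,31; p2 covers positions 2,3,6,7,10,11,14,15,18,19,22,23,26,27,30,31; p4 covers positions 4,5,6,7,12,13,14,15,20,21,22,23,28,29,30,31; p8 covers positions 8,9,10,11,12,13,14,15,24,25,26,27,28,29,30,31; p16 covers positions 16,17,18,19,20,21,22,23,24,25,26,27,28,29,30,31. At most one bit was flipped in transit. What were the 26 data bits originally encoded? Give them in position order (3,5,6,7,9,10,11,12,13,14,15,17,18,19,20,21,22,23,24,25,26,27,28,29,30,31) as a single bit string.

00110100100100010110011010

s1: b1⊕b3⊕b5⊕b7⊕b9⊕b11⊕b13⊕b15⊕b17⊕b19⊕b21⊕b23⊕b25⊕b27⊕b29⊕b31 = 0⊕0⊕0⊕1⊕0⊕0⊕1⊕0⊕1⊕0⊕1⊕1⊕0⊕1⊕0⊕0 = 0
s2: b2⊕b3⊕b6⊕b7⊕b10⊕b11⊕b14⊕b15⊕b18⊕b19⊕b22⊕b23⊕b26⊕b27⊕b30⊕b31 = 0⊕0⊕1⊕1⊕1⊕0⊕0⊕0⊕0⊕0⊕0⊕1⊕0⊕1⊕1⊕0 = 0
s4: b4⊕b5⊕b6⊕b7⊕b12⊕b13⊕b14⊕b15⊕b20⊕b21⊕b22⊕b23⊕b28⊕b29⊕b30⊕b31 = 1⊕0⊕1⊕1⊕0⊕1⊕0⊕0⊕0⊕1⊕0⊕1⊕1⊕0⊕1⊕0 = 0
s8: b8⊕b9⊕b10⊕b11⊕b12⊕b13⊕b14⊕b15⊕b24⊕b25⊕b26⊕b27⊕b28⊕b29⊕b30⊕b31 = 0⊕0⊕1⊕0⊕0⊕1⊕0⊕0⊕1⊕0⊕0⊕1⊕1⊕0⊕1⊕0 = 0
s16: b16⊕b17⊕b18⊕b19⊕b20⊕b21⊕b22⊕b23⊕b24⊕b25⊕b26⊕b27⊕b28⊕b29⊕b30⊕b31 = 1⊕1⊕0⊕0⊕0⊕1⊕0⊕1⊕1⊕0⊕0⊕1⊕1⊕0⊕1⊕0 = 0
Syndrome (s16...s1) = 00000 → position 0 (no error).
No correction needed.
Data bits at positions 3,5,6,7,9,10,11,12,13,14,15,17,18,19,20,21,22,23,24,25,26,27,28,29,30,31: 00110100100100010110011010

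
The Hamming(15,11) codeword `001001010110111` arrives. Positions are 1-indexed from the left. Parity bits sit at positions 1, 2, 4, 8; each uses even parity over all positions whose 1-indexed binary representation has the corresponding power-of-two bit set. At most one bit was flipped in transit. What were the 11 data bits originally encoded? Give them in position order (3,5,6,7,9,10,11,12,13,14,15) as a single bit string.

10100110111

s1: b1⊕b3⊕b5⊕b7⊕b9⊕b11⊕b13⊕b15 = 0⊕1⊕0⊕0⊕0⊕1⊕1⊕1 = 0
s2: b2⊕b3⊕b6⊕b7⊕b10⊕b11⊕b14⊕b15 = 0⊕1⊕1⊕0⊕1⊕1⊕1⊕1 = 0
s4: b4⊕b5⊕b6⊕b7⊕b12⊕b13⊕b14⊕b15 = 0⊕0⊕1⊕0⊕0⊕1⊕1⊕1 = 0
s8: b8⊕b9⊕b10⊕b11⊕b12⊕b13⊕b14⊕b15 = 1⊕0⊕1⊕1⊕0⊕1⊕1⊕1 = 0
Syndrome (s8...s1) = 0000 → position 0 (no error).
No correction needed.
Data bits at positions 3,5,6,7,9,10,11,12,13,14,15: 10100110111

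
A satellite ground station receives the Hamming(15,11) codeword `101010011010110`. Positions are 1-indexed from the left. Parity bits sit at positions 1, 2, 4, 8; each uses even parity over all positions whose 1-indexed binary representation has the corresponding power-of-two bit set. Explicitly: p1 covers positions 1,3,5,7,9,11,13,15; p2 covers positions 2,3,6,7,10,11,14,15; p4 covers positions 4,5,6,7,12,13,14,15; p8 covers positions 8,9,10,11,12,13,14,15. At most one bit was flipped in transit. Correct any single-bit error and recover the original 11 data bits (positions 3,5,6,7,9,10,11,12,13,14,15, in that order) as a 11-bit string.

11001010100

s1: b1⊕b3⊕b5⊕b7⊕b9⊕b11⊕b13⊕b15 = 1⊕1⊕1⊕0⊕1⊕1⊕1⊕0 = 0
s2: b2⊕b3⊕b6⊕b7⊕b10⊕b11⊕b14⊕b15 = 0⊕1⊕0⊕0⊕0⊕1⊕1⊕0 = 1
s4: b4⊕b5⊕b6⊕b7⊕b12⊕b13⊕b14⊕b15 = 0⊕1⊕0⊕0⊕0⊕1⊕1⊕0 = 1
s8: b8⊕b9⊕b10⊕b11⊕b12⊕b13⊕b14⊕b15 = 1⊕1⊕0⊕1⊕0⊕1⊕1⊕0 = 1
Syndrome (s8...s1) = 1110 → position 14.
Flip bit 14: corrected codeword = 101010011010100
Data bits at positions 3,5,6,7,9,10,11,12,13,14,15: 11001010100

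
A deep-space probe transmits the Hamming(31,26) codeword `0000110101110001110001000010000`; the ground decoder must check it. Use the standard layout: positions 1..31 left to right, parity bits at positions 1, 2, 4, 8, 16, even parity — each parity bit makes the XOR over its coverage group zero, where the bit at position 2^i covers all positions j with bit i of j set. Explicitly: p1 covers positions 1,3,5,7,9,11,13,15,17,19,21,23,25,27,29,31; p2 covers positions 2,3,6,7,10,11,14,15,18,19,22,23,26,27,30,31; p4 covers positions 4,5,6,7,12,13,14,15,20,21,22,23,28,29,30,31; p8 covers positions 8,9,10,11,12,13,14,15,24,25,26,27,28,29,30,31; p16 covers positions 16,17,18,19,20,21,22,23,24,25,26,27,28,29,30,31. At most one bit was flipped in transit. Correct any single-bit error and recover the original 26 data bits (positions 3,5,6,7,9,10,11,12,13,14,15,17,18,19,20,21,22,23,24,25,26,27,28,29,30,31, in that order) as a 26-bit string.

01100111000110001010010000

s1: b1⊕b3⊕b5⊕b7⊕b9⊕b11⊕b13⊕b15⊕b17⊕b19⊕b21⊕b23⊕b25⊕b27⊕b29⊕b31 = 0⊕0⊕1⊕0⊕0⊕1⊕0⊕0⊕1⊕0⊕0⊕0⊕0⊕1⊕0⊕0 = 0
s2: b2⊕b3⊕b6⊕b7⊕b10⊕b11⊕b14⊕b15⊕b18⊕b19⊕b22⊕b23⊕b26⊕b27⊕b30⊕b31 = 0⊕0⊕1⊕0⊕1⊕1⊕0⊕0⊕1⊕0⊕1⊕0⊕0⊕1⊕0⊕0 = 0
s4: b4⊕b5⊕b6⊕b7⊕b12⊕b13⊕b14⊕b15⊕b20⊕b21⊕b22⊕b23⊕b28⊕b29⊕b30⊕b31 = 0⊕1⊕1⊕0⊕1⊕0⊕0⊕0⊕0⊕0⊕1⊕0⊕0⊕0⊕0⊕0 = 0
s8: b8⊕b9⊕b10⊕b11⊕b12⊕b13⊕b14⊕b15⊕b24⊕b25⊕b26⊕b27⊕b28⊕b29⊕b30⊕b31 = 1⊕0⊕1⊕1⊕1⊕0⊕0⊕0⊕0⊕0⊕0⊕1⊕0⊕0⊕0⊕0 = 1
s16: b16⊕b17⊕b18⊕b19⊕b20⊕b21⊕b22⊕b23⊕b24⊕b25⊕b26⊕b27⊕b28⊕b29⊕b30⊕b31 = 1⊕1⊕1⊕0⊕0⊕0⊕1⊕0⊕0⊕0⊕0⊕1⊕0⊕0⊕0⊕0 = 1
Syndrome (s16...s1) = 11000 → position 24.
Flip bit 24: corrected codeword = 0000110101110001110001010010000
Data bits at positions 3,5,6,7,9,10,11,12,13,14,15,17,18,19,20,21,22,23,24,25,26,27,28,29,30,31: 01100111000110001010010000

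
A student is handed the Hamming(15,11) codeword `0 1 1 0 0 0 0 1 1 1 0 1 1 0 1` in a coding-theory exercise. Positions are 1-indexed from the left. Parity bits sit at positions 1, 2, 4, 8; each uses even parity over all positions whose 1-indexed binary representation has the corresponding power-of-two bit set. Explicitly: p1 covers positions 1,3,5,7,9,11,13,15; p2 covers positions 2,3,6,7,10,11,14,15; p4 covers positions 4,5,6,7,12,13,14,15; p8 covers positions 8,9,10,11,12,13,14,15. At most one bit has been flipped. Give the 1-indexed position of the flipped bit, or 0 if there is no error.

s1: b1⊕b3⊕b5⊕b7⊕b9⊕b11⊕b13⊕b15 = 0⊕1⊕0⊕0⊕1⊕0⊕1⊕1 = 0
s2: b2⊕b3⊕b6⊕b7⊕b10⊕b11⊕b14⊕b15 = 1⊕1⊕0⊕0⊕1⊕0⊕0⊕1 = 0
s4: b4⊕b5⊕b6⊕b7⊕b12⊕b13⊕b14⊕b15 = 0⊕0⊕0⊕0⊕1⊕1⊕0⊕1 = 1
s8: b8⊕b9⊕b10⊕b11⊕b12⊕b13⊕b14⊕b15 = 1⊕1⊕1⊕0⊕1⊕1⊕0⊕1 = 0
Syndrome (s8...s1) = 0100 → position 4.

4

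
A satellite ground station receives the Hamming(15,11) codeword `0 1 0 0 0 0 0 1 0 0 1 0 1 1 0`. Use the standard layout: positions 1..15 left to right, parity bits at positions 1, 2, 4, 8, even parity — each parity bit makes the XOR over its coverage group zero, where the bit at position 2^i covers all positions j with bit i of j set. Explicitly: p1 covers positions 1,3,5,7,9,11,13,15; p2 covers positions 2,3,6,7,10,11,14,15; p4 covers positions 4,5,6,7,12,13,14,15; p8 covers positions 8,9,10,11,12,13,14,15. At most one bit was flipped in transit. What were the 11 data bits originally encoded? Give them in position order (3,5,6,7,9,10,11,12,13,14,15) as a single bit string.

00000010110

s1: b1⊕b3⊕b5⊕b7⊕b9⊕b11⊕b13⊕b15 = 0⊕0⊕0⊕0⊕0⊕1⊕1⊕0 = 0
s2: b2⊕b3⊕b6⊕b7⊕b10⊕b11⊕b14⊕b15 = 1⊕0⊕0⊕0⊕0⊕1⊕1⊕0 = 1
s4: b4⊕b5⊕b6⊕b7⊕b12⊕b13⊕b14⊕b15 = 0⊕0⊕0⊕0⊕0⊕1⊕1⊕0 = 0
s8: b8⊕b9⊕b10⊕b11⊕b12⊕b13⊕b14⊕b15 = 1⊕0⊕0⊕1⊕0⊕1⊕1⊕0 = 0
Syndrome (s8...s1) = 0010 → position 2.
Flip bit 2: corrected codeword = 000000010010110
Data bits at positions 3,5,6,7,9,10,11,12,13,14,15: 00000010110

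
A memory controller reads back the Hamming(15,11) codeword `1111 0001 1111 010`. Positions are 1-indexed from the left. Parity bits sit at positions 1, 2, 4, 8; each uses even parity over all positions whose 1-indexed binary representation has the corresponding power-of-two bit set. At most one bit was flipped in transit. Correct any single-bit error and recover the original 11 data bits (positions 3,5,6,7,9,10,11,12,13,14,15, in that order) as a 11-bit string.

s1: b1⊕b3⊕b5⊕b7⊕b9⊕b11⊕b13⊕b15 = 1⊕1⊕0⊕0⊕1⊕1⊕0⊕0 = 0
s2: b2⊕b3⊕b6⊕b7⊕b10⊕b11⊕b14⊕b15 = 1⊕1⊕0⊕0⊕1⊕1⊕1⊕0 = 1
s4: b4⊕b5⊕b6⊕b7⊕b12⊕b13⊕b14⊕b15 = 1⊕0⊕0⊕0⊕1⊕0⊕1⊕0 = 1
s8: b8⊕b9⊕b10⊕b11⊕b12⊕b13⊕b14⊕b15 = 1⊕1⊕1⊕1⊕1⊕0⊕1⊕0 = 0
Syndrome (s8...s1) = 0110 → position 6.
Flip bit 6: corrected codeword = 111101011111010
Data bits at positions 3,5,6,7,9,10,11,12,13,14,15: 10101111010

10101111010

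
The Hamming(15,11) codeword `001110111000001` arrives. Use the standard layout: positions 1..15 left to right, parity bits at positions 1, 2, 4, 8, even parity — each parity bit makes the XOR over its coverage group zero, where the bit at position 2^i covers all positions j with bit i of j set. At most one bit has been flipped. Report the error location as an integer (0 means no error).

s1: b1⊕b3⊕b5⊕b7⊕b9⊕b11⊕b13⊕b15 = 0⊕1⊕1⊕1⊕1⊕0⊕0⊕1 = 1
s2: b2⊕b3⊕b6⊕b7⊕b10⊕b11⊕b14⊕b15 = 0⊕1⊕0⊕1⊕0⊕0⊕0⊕1 = 1
s4: b4⊕b5⊕b6⊕b7⊕b12⊕b13⊕b14⊕b15 = 1⊕1⊕0⊕1⊕0⊕0⊕0⊕1 = 0
s8: b8⊕b9⊕b10⊕b11⊕b12⊕b13⊕b14⊕b15 = 1⊕1⊕0⊕0⊕0⊕0⊕0⊕1 = 1
Syndrome (s8...s1) = 1011 → position 11.

11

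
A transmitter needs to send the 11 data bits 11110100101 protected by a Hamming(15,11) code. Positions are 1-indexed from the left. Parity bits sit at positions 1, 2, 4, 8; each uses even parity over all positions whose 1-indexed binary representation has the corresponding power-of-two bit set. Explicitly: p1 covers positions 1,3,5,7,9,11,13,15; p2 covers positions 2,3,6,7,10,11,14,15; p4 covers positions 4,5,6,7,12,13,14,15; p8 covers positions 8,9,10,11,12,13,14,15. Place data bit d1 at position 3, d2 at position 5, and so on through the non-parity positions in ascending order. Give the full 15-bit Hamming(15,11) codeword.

111111110100101

Place data bits at non-power-of-two positions: b3=1, b5=1, b6=1, b7=1, b9=0, b10=1, b11=0, b12=0, b13=1, b14=0, b15=1.
p1 = XOR of data positions {3,5,7,9,11,13,15} = 1⊕1⊕1⊕0⊕0⊕1⊕1 = 1
p2 = XOR of data positions {3,6,7,10,11,14,15} = 1⊕1⊕1⊕1⊕0⊕0⊕1 = 1
p4 = XOR of data positions {5,6,7,12,13,14,15} = 1⊕1⊕1⊕0⊕1⊕0⊕1 = 1
p8 = XOR of data positions {9,10,11,12,13,14,15} = 0⊕1⊕0⊕0⊕1⊕0⊕1 = 1
Codeword b1..b15 = 111111110100101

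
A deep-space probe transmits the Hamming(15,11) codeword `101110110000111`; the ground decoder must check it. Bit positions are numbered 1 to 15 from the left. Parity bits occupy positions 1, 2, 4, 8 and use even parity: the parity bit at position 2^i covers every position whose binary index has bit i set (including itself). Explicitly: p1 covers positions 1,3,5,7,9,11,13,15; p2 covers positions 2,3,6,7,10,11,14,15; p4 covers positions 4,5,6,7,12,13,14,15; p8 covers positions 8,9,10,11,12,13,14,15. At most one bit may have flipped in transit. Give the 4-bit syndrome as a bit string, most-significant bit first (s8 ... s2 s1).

0000

s1: b1⊕b3⊕b5⊕b7⊕b9⊕b11⊕b13⊕b15 = 1⊕1⊕1⊕1⊕0⊕0⊕1⊕1 = 0
s2: b2⊕b3⊕b6⊕b7⊕b10⊕b11⊕b14⊕b15 = 0⊕1⊕0⊕1⊕0⊕0⊕1⊕1 = 0
s4: b4⊕b5⊕b6⊕b7⊕b12⊕b13⊕b14⊕b15 = 1⊕1⊕0⊕1⊕0⊕1⊕1⊕1 = 0
s8: b8⊕b9⊕b10⊕b11⊕b12⊕b13⊕b14⊕b15 = 1⊕0⊕0⊕0⊕0⊕1⊕1⊕1 = 0
Syndrome (s8...s1) = 0000 → position 0 (no error).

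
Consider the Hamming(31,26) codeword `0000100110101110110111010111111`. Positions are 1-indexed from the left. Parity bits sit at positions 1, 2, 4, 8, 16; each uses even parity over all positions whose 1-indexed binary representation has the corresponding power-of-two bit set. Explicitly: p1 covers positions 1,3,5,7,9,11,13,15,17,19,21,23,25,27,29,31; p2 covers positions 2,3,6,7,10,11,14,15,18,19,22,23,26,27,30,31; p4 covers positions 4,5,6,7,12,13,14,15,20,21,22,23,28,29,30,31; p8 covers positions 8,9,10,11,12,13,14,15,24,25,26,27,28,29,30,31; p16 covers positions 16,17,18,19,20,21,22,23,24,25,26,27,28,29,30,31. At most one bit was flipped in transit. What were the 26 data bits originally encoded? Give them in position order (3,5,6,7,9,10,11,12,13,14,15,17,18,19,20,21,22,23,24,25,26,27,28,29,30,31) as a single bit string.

s1: b1⊕b3⊕b5⊕b7⊕b9⊕b11⊕b13⊕b15⊕b17⊕b19⊕b21⊕b23⊕b25⊕b27⊕b29⊕b31 = 0⊕0⊕1⊕0⊕1⊕1⊕1⊕1⊕1⊕0⊕1⊕0⊕0⊕1⊕1⊕1 = 0
s2: b2⊕b3⊕b6⊕b7⊕b10⊕b11⊕b14⊕b15⊕b18⊕b19⊕b22⊕b23⊕b26⊕b27⊕b30⊕b31 = 0⊕0⊕0⊕0⊕0⊕1⊕1⊕1⊕1⊕0⊕1⊕0⊕1⊕1⊕1⊕1 = 1
s4: b4⊕b5⊕b6⊕b7⊕b12⊕b13⊕b14⊕b15⊕b20⊕b21⊕b22⊕b23⊕b28⊕b29⊕b30⊕b31 = 0⊕1⊕0⊕0⊕0⊕1⊕1⊕1⊕1⊕1⊕1⊕0⊕1⊕1⊕1⊕1 = 1
s8: b8⊕b9⊕b10⊕b11⊕b12⊕b13⊕b14⊕b15⊕b24⊕b25⊕b26⊕b27⊕b28⊕b29⊕b30⊕b31 = 1⊕1⊕0⊕1⊕0⊕1⊕1⊕1⊕1⊕0⊕1⊕1⊕1⊕1⊕1⊕1 = 1
s16: b16⊕b17⊕b18⊕b19⊕b20⊕b21⊕b22⊕b23⊕b24⊕b25⊕b26⊕b27⊕b28⊕b29⊕b30⊕b31 = 0⊕1⊕1⊕0⊕1⊕1⊕1⊕0⊕1⊕0⊕1⊕1⊕1⊕1⊕1⊕1 = 0
Syndrome (s16...s1) = 01110 → position 14.
Flip bit 14: corrected codeword = 0000100110101010110111010111111
Data bits at positions 3,5,6,7,9,10,11,12,13,14,15,17,18,19,20,21,22,23,24,25,26,27,28,29,30,31: 01001010101110111010111111

01001010101110111010111111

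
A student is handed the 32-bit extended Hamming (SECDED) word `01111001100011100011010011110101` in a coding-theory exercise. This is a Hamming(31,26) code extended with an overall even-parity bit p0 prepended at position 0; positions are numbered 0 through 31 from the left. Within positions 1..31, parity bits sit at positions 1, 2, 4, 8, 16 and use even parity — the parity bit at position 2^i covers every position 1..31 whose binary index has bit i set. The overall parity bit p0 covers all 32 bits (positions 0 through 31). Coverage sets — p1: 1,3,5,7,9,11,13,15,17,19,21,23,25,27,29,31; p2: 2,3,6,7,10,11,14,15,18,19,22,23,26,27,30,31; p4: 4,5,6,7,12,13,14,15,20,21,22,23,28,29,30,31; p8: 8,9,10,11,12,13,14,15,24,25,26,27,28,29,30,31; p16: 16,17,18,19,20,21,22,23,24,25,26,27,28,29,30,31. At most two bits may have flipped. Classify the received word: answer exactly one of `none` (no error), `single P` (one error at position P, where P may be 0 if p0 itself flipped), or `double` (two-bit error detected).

s1: b1⊕b3⊕b5⊕b7⊕b9⊕b11⊕b13⊕b15⊕b17⊕b19⊕b21⊕b23⊕b25⊕b27⊕b29⊕b31 = 1⊕1⊕0⊕1⊕0⊕0⊕1⊕0⊕0⊕1⊕1⊕0⊕1⊕1⊕1⊕1 = 0
s2: b2⊕b3⊕b6⊕b7⊕b10⊕b11⊕b14⊕b15⊕b18⊕b19⊕b22⊕b23⊕b26⊕b27⊕b30⊕b31 = 1⊕1⊕0⊕1⊕0⊕0⊕1⊕0⊕1⊕1⊕0⊕0⊕1⊕1⊕0⊕1 = 1
s4: b4⊕b5⊕b6⊕b7⊕b12⊕b13⊕b14⊕b15⊕b20⊕b21⊕b22⊕b23⊕b28⊕b29⊕b30⊕b31 = 1⊕0⊕0⊕1⊕1⊕1⊕1⊕0⊕0⊕1⊕0⊕0⊕0⊕1⊕0⊕1 = 0
s8: b8⊕b9⊕b10⊕b11⊕b12⊕b13⊕b14⊕b15⊕b24⊕b25⊕b26⊕b27⊕b28⊕b29⊕b30⊕b31 = 1⊕0⊕0⊕0⊕1⊕1⊕1⊕0⊕1⊕1⊕1⊕1⊕0⊕1⊕0⊕1 = 0
s16: b16⊕b17⊕b18⊕b19⊕b20⊕b21⊕b22⊕b23⊕b24⊕b25⊕b26⊕b27⊕b28⊕b29⊕b30⊕b31 = 0⊕0⊕1⊕1⊕0⊕1⊕0⊕0⊕1⊕1⊕1⊕1⊕0⊕1⊕0⊕1 = 1
Syndrome (s16...s1) = 10010 → position 18.
Overall parity (XOR of all 32 bits, including p0): 0⊕1⊕1⊕1⊕1⊕0⊕0⊕1⊕1⊕0⊕0⊕0⊕1⊕1⊕1⊕0⊕0⊕0⊕1⊕1⊕0⊕1⊕0⊕0⊕1⊕1⊕1⊕1⊕0⊕1⊕0⊕1 = 0
Overall=0, syndrome position=18 → double-bit error detected (uncorrectable).

double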